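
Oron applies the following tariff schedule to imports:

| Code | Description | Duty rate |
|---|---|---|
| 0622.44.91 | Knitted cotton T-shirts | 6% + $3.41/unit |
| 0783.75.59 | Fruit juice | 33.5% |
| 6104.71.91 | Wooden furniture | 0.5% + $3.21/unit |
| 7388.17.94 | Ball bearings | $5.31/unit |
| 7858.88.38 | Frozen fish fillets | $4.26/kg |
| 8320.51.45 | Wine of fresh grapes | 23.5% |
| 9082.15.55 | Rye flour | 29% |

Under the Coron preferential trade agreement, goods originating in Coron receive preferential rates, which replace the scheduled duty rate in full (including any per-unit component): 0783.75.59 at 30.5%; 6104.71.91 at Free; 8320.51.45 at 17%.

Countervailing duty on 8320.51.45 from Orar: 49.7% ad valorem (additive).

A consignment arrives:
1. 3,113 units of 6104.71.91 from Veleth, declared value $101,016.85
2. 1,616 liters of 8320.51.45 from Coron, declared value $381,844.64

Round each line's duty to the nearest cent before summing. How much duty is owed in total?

Line 1 (6104.71.91, Veleth, 3,113 units, $101,016.85):
Base rate for 6104.71.91 is 0.5% + $3.21/unit.
6104.71.91 has an FTA preferential rate, but origin Veleth is not Coron; base rate stands.
Duty = $101,016.85 × 0.5% + 3,113 × $3.21 = $10,497.81.
Line 2 (8320.51.45, Coron, 1,616 liters, $381,844.64):
Base rate for 8320.51.45 is 23.5%.
Origin Coron qualifies under the Oron–Coron agreement and 8320.51.45 is covered: preferential rate 17% applies instead.
The additional-duty order on 8320.51.45 targets Orar, not Coron; it does not apply.
Duty = $381,844.64 × 17% = $64,913.59.
Total = $10,497.81 + $64,913.59 = $75,411.40.

$75,411.40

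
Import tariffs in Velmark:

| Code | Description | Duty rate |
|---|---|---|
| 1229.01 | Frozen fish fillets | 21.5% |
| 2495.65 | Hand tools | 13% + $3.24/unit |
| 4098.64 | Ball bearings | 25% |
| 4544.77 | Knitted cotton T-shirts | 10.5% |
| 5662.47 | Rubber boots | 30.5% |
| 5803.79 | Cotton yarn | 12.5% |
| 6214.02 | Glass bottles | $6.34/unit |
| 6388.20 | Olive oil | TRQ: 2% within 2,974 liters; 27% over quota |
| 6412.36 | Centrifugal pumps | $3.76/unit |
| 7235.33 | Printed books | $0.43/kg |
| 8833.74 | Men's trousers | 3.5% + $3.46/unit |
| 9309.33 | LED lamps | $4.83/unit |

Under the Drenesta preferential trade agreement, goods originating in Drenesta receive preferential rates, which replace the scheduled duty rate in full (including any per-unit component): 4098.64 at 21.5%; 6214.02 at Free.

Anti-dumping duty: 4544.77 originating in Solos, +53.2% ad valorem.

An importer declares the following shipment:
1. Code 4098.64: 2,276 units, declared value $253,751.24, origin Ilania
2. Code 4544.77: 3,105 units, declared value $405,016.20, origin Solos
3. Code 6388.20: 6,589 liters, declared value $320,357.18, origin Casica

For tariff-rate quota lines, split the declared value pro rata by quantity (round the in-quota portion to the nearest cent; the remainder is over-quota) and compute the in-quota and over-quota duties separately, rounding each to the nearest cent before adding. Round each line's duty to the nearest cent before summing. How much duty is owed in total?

$371,780.60

Line 1 (4098.64, Ilania, 2,276 units, $253,751.24):
Base rate for 4098.64 is 25%.
4098.64 has an FTA preferential rate, but origin Ilania is not Drenesta; base rate stands.
Duty = $253,751.24 × 25% = $63,437.81.
Line 2 (4544.77, Solos, 3,105 units, $405,016.20):
Base rate for 4544.77 is 10.5%.
Additional duty on 4544.77 from Solos: +53.2%. Applied ad valorem rate: 10.5% + 53.2% = 63.7%.
Duty = $405,016.20 × 63.7% = $257,995.32.
Line 3 (6388.20, Casica, 6,589 liters, $320,357.18):
Code 6388.20 is under a tariff-rate quota (threshold 2,974 liters). In-quota: 2,974 liters at 2%; over-quota: 3,615 liters at 27%.
Pro-rata value split: in-quota = $320,357.18 × 2,974/6,589 = $144,595.88; over-quota = $320,357.18 − $144,595.88 = $175,761.30.
In-quota duty = $144,595.88 × 2% = $2,891.92. Over-quota duty = $175,761.30 × 27% = $47,455.55.
Line duty = $2,891.92 + $47,455.55 = $50,347.47.
Total = $63,437.81 + $257,995.32 + $50,347.47 = $371,780.60.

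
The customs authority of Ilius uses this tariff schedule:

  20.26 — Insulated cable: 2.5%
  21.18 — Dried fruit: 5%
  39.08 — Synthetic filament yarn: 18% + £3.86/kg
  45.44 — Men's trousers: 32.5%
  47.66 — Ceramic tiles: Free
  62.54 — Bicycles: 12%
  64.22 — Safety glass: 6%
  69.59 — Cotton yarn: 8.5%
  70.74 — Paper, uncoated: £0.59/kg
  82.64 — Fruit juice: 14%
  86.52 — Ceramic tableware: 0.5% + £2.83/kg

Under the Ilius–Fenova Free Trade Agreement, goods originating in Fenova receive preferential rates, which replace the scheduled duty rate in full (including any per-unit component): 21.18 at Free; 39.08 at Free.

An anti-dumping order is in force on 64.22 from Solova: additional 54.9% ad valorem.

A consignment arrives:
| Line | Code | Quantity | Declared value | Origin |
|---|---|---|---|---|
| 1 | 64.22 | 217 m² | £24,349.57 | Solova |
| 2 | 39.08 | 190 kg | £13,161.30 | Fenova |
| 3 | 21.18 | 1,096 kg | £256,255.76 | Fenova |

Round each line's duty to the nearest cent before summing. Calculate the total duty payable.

Line 1 (64.22, Solova, 217 m², £24,349.57):
Base rate for 64.22 is 6%.
Additional duty on 64.22 from Solova: +54.9%. Applied ad valorem rate: 6% + 54.9% = 60.9%.
Duty = £24,349.57 × 60.9% = £14,828.89.
Line 2 (39.08, Fenova, 190 kg, £13,161.30):
Base rate for 39.08 is 18% + £3.86/kg.
Origin Fenova qualifies under the Ilius–Fenova agreement and 39.08 is covered: preferential rate Free applies instead.
Duty = £13,161.30 × 0% = £0.00.
Line 3 (21.18, Fenova, 1,096 kg, £256,255.76):
Base rate for 21.18 is 5%.
Origin Fenova qualifies under the Ilius–Fenova agreement and 21.18 is covered: preferential rate Free applies instead.
Duty = £256,255.76 × 0% = £0.00.
Total = £14,828.89 + £0.00 + £0.00 = £14,828.89.

£14,828.89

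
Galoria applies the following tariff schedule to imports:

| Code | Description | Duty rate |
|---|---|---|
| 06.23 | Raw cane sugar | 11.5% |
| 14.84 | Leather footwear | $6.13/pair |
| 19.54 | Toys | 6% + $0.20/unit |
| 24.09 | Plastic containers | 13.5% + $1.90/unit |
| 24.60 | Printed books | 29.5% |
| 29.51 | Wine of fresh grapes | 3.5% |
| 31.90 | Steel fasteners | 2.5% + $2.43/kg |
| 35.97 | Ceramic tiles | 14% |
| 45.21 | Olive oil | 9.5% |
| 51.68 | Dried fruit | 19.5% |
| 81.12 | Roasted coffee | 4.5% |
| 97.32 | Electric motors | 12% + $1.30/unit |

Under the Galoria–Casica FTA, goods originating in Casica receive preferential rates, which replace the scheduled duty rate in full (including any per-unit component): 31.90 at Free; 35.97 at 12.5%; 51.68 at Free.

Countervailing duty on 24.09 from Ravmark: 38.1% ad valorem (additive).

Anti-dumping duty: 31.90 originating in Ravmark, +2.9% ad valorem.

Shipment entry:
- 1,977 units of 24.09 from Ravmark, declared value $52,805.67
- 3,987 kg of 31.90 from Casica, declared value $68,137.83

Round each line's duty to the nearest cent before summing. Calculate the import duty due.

$31,004.03

Line 1 (24.09, Ravmark, 1,977 units, $52,805.67):
Base rate for 24.09 is 13.5% + $1.90/unit.
Additional duty on 24.09 from Ravmark: +38.1%. Applied ad valorem rate: 13.5% + 38.1% = 51.6%.
Duty = $52,805.67 × 51.6% + 1,977 × $1.90 = $31,004.03.
Line 2 (31.90, Casica, 3,987 kg, $68,137.83):
Base rate for 31.90 is 2.5% + $2.43/kg.
Origin Casica qualifies under the Galoria–Casica agreement and 31.90 is covered: preferential rate Free applies instead.
The additional-duty order on 31.90 targets Ravmark, not Casica; it does not apply.
Duty = $68,137.83 × 0% = $0.00.
Total = $31,004.03 + $0.00 = $31,004.03.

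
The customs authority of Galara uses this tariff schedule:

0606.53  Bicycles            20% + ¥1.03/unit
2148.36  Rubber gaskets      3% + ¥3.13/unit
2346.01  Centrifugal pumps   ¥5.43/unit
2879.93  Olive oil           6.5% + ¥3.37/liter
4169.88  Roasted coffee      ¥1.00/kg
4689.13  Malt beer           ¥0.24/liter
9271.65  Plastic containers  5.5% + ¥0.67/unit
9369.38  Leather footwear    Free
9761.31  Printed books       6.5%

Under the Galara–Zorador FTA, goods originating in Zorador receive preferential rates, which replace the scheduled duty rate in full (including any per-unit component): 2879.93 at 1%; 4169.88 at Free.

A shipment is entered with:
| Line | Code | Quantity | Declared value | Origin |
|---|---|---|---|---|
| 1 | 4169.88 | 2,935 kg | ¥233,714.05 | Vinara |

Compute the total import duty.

¥2,935.00

Line 1 (4169.88, Vinara, 2,935 kg, ¥233,714.05):
Base rate for 4169.88 is ¥1.00/kg.
4169.88 has an FTA preferential rate, but origin Vinara is not Zorador; base rate stands.
Duty = 2,935 × ¥1.00 = ¥2,935.00.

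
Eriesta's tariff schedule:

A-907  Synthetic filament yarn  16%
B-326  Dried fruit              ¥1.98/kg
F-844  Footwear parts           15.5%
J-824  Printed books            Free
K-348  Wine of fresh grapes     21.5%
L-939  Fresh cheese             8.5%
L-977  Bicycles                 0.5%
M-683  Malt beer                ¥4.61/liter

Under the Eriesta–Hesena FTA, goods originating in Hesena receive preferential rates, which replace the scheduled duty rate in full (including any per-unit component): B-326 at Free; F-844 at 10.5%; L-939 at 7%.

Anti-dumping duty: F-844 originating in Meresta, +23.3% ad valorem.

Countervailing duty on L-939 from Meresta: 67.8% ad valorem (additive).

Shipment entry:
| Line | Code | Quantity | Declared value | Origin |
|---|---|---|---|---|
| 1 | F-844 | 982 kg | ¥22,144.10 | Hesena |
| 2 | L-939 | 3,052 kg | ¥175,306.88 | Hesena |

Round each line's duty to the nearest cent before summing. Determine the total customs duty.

¥14,596.61

Line 1 (F-844, Hesena, 982 kg, ¥22,144.10):
Base rate for F-844 is 15.5%.
Origin Hesena qualifies under the Eriesta–Hesena agreement and F-844 is covered: preferential rate 10.5% applies instead.
The additional-duty order on F-844 targets Meresta, not Hesena; it does not apply.
Duty = ¥22,144.10 × 10.5% = ¥2,325.13.
Line 2 (L-939, Hesena, 3,052 kg, ¥175,306.88):
Base rate for L-939 is 8.5%.
Origin Hesena qualifies under the Eriesta–Hesena agreement and L-939 is covered: preferential rate 7% applies instead.
The additional-duty order on L-939 targets Meresta, not Hesena; it does not apply.
Duty = ¥175,306.88 × 7% = ¥12,271.48.
Total = ¥2,325.13 + ¥12,271.48 = ¥14,596.61.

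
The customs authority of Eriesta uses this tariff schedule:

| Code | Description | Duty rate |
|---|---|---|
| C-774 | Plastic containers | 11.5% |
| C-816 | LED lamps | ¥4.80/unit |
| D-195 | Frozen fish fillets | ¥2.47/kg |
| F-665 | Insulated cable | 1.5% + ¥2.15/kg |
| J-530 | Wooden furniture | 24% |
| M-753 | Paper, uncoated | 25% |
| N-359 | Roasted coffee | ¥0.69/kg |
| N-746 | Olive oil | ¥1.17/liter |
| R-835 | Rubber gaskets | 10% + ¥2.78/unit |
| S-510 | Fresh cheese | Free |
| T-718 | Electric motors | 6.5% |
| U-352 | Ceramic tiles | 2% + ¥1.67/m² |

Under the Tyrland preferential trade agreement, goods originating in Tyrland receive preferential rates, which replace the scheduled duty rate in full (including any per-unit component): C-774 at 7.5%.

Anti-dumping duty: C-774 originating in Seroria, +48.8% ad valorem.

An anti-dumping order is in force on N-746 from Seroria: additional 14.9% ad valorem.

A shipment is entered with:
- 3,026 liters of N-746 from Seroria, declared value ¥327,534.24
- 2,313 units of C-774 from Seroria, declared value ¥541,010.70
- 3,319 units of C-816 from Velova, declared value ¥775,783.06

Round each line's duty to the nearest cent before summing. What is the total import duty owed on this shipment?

Line 1 (N-746, Seroria, 3,026 liters, ¥327,534.24):
Base rate for N-746 is ¥1.17/liter.
Additional duty on N-746 from Seroria: +14.9% ad valorem. Applied ad valorem rate = 14.9%.
Duty = ¥327,534.24 × 14.9% + 3,026 × ¥1.17 = ¥52,343.02.
Line 2 (C-774, Seroria, 2,313 units, ¥541,010.70):
Base rate for C-774 is 11.5%.
C-774 has an FTA preferential rate, but origin Seroria is not Tyrland; base rate stands.
Additional duty on C-774 from Seroria: +48.8%. Applied ad valorem rate: 11.5% + 48.8% = 60.3%.
Duty = ¥541,010.70 × 60.3% = ¥326,229.45.
Line 3 (C-816, Velova, 3,319 units, ¥775,783.06):
Base rate for C-816 is ¥4.80/unit.
Duty = 3,319 × ¥4.80 = ¥15,931.20.
Total = ¥52,343.02 + ¥326,229.45 + ¥15,931.20 = ¥394,503.67.

¥394,503.67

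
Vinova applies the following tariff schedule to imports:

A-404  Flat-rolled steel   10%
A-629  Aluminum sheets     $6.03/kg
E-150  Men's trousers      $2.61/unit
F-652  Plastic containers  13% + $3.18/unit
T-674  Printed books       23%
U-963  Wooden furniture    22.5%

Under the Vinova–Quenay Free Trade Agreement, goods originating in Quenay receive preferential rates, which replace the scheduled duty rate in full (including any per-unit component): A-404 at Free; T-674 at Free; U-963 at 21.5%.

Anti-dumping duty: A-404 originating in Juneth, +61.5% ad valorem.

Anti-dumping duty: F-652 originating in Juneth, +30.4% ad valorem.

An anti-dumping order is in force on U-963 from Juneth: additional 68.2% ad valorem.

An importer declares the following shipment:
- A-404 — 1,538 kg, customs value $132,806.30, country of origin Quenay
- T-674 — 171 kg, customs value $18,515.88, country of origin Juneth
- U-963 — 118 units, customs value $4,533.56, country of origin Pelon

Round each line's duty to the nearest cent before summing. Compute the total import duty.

$5,278.70

Line 1 (A-404, Quenay, 1,538 kg, $132,806.30):
Base rate for A-404 is 10%.
Origin Quenay qualifies under the Vinova–Quenay agreement and A-404 is covered: preferential rate Free applies instead.
The additional-duty order on A-404 targets Juneth, not Quenay; it does not apply.
Duty = $132,806.30 × 0% = $0.00.
Line 2 (T-674, Juneth, 171 kg, $18,515.88):
Base rate for T-674 is 23%.
T-674 has an FTA preferential rate, but origin Juneth is not Quenay; base rate stands.
Duty = $18,515.88 × 23% = $4,258.65.
Line 3 (U-963, Pelon, 118 units, $4,533.56):
Base rate for U-963 is 22.5%.
U-963 has an FTA preferential rate, but origin Pelon is not Quenay; base rate stands.
The additional-duty order on U-963 targets Juneth, not Pelon; it does not apply.
Duty = $4,533.56 × 22.5% = $1,020.05.
Total = $0.00 + $4,258.65 + $1,020.05 = $5,278.70.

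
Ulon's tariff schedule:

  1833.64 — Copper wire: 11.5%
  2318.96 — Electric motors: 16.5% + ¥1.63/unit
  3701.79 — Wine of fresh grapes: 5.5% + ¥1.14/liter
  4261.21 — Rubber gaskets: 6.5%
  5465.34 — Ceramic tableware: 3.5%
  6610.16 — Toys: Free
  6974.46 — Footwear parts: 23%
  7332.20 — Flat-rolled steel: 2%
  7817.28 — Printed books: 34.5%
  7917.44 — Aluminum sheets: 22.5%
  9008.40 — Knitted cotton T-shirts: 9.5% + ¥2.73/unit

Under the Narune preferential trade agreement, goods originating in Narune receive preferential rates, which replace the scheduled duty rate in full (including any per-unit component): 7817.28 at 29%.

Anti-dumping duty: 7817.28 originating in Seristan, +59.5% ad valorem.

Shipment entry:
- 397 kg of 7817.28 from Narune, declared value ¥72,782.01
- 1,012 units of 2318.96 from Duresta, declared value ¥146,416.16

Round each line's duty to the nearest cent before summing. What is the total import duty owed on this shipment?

Line 1 (7817.28, Narune, 397 kg, ¥72,782.01):
Base rate for 7817.28 is 34.5%.
Origin Narune qualifies under the Ulon–Narune agreement and 7817.28 is covered: preferential rate 29% applies instead.
The additional-duty order on 7817.28 targets Seristan, not Narune; it does not apply.
Duty = ¥72,782.01 × 29% = ¥21,106.78.
Line 2 (2318.96, Duresta, 1,012 units, ¥146,416.16):
Base rate for 2318.96 is 16.5% + ¥1.63/unit.
Duty = ¥146,416.16 × 16.5% + 1,012 × ¥1.63 = ¥25,808.23.
Total = ¥21,106.78 + ¥25,808.23 = ¥46,915.01.

¥46,915.01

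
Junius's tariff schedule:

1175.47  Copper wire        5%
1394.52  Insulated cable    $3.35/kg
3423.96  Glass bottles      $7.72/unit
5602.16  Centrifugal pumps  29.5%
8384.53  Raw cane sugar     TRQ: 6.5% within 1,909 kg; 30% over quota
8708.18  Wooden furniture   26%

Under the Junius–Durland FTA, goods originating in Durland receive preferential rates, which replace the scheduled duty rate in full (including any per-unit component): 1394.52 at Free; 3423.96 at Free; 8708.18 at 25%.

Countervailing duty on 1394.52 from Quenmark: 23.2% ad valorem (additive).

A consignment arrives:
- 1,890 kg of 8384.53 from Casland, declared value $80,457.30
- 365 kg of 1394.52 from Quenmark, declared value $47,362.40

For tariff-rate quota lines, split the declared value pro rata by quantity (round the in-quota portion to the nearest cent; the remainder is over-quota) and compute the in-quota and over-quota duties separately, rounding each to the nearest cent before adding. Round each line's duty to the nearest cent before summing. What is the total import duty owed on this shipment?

$17,440.55

Line 1 (8384.53, Casland, 1,890 kg, $80,457.30):
Code 8384.53 is under a tariff-rate quota (threshold 1,909 kg). Quantity 1,890 kg is within the quota, so the in-quota rate 6.5% applies to the full value.
Duty = $80,457.30 × 6.5% = $5,229.72.
Line 2 (1394.52, Quenmark, 365 kg, $47,362.40):
Base rate for 1394.52 is $3.35/kg.
1394.52 has an FTA preferential rate, but origin Quenmark is not Durland; base rate stands.
Additional duty on 1394.52 from Quenmark: +23.2% ad valorem. Applied ad valorem rate = 23.2%.
Duty = $47,362.40 × 23.2% + 365 × $3.35 = $12,210.83.
Total = $5,229.72 + $12,210.83 = $17,440.55.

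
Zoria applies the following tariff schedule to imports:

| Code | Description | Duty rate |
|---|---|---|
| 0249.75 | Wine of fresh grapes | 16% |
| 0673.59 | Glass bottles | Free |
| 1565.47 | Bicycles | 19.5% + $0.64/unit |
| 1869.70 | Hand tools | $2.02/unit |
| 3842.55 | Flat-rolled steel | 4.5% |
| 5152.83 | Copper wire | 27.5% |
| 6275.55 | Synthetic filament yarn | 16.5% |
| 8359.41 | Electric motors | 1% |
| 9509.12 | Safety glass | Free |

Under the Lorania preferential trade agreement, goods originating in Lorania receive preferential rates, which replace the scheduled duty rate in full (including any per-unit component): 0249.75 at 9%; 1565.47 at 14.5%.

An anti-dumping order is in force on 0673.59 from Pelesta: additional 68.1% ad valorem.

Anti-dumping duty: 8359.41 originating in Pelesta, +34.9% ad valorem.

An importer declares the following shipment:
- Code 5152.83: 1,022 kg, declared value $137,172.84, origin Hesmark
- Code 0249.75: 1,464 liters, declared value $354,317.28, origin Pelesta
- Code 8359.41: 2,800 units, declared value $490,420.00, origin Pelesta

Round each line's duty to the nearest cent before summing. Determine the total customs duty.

$270,474.07

Line 1 (5152.83, Hesmark, 1,022 kg, $137,172.84):
Base rate for 5152.83 is 27.5%.
Duty = $137,172.84 × 27.5% = $37,722.53.
Line 2 (0249.75, Pelesta, 1,464 liters, $354,317.28):
Base rate for 0249.75 is 16%.
0249.75 has an FTA preferential rate, but origin Pelesta is not Lorania; base rate stands.
Duty = $354,317.28 × 16% = $56,690.76.
Line 3 (8359.41, Pelesta, 2,800 units, $490,420.00):
Base rate for 8359.41 is 1%.
Additional duty on 8359.41 from Pelesta: +34.9%. Applied ad valorem rate: 1% + 34.9% = 35.9%.
Duty = $490,420.00 × 35.9% = $176,060.78.
Total = $37,722.53 + $56,690.76 + $176,060.78 = $270,474.07.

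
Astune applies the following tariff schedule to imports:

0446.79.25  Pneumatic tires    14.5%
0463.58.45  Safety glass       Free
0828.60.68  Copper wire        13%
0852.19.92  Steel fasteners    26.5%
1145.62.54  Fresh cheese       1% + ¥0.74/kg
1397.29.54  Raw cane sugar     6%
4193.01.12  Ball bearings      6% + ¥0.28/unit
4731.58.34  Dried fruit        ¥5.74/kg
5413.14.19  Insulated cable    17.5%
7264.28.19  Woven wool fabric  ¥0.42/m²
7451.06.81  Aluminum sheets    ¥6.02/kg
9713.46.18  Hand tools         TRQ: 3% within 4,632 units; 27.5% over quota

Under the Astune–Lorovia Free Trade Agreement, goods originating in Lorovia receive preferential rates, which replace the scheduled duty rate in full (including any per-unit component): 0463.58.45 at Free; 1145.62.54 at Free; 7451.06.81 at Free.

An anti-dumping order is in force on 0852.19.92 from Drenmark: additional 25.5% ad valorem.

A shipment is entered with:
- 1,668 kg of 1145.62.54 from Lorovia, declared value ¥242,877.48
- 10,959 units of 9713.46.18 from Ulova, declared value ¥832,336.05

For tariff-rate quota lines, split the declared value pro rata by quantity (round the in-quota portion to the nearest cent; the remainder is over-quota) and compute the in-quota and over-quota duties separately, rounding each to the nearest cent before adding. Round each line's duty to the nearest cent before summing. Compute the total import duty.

Line 1 (1145.62.54, Lorovia, 1,668 kg, ¥242,877.48):
Base rate for 1145.62.54 is 1% + ¥0.74/kg.
Origin Lorovia qualifies under the Astune–Lorovia agreement and 1145.62.54 is covered: preferential rate Free applies instead.
Duty = ¥242,877.48 × 0% = ¥0.00.
Line 2 (9713.46.18, Ulova, 10,959 units, ¥832,336.05):
Code 9713.46.18 is under a tariff-rate quota (threshold 4,632 units). In-quota: 4,632 units at 3%; over-quota: 6,327 units at 27.5%.
Pro-rata value split: in-quota = ¥832,336.05 × 4,632/10,959 = ¥351,800.40; over-quota = ¥832,336.05 − ¥351,800.40 = ¥480,535.65.
In-quota duty = ¥351,800.40 × 3% = ¥10,554.01. Over-quota duty = ¥480,535.65 × 27.5% = ¥132,147.30.
Line duty = ¥10,554.01 + ¥132,147.30 = ¥142,701.31.
Total = ¥0.00 + ¥142,701.31 = ¥142,701.31.

¥142,701.31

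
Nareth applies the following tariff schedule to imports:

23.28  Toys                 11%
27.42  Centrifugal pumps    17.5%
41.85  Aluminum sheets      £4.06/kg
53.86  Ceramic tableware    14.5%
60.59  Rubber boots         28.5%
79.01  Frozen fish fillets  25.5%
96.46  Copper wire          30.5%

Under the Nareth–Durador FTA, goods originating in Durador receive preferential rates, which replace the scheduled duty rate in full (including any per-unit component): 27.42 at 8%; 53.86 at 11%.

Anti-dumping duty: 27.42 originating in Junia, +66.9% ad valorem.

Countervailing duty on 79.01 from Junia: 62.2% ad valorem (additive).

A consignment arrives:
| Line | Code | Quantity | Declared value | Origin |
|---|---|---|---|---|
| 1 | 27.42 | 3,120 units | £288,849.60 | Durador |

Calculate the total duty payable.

£23,107.97

Line 1 (27.42, Durador, 3,120 units, £288,849.60):
Base rate for 27.42 is 17.5%.
Origin Durador qualifies under the Nareth–Durador agreement and 27.42 is covered: preferential rate 8% applies instead.
The additional-duty order on 27.42 targets Junia, not Durador; it does not apply.
Duty = £288,849.60 × 8% = £23,107.97.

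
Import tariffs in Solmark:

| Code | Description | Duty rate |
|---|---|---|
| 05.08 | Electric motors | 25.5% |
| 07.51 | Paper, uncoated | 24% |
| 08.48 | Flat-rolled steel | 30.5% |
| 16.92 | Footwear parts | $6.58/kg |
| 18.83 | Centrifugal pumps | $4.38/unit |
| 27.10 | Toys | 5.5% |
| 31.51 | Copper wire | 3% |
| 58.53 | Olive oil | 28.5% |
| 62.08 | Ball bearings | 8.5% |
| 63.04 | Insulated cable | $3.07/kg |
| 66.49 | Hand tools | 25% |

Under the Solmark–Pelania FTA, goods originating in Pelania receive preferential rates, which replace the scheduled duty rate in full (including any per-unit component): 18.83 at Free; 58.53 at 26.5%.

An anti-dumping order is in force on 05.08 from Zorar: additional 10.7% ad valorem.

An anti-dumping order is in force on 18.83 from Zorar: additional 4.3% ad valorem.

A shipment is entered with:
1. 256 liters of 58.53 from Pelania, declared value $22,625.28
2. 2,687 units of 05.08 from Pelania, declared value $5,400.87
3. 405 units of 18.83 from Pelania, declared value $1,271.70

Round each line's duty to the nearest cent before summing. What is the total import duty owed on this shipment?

Line 1 (58.53, Pelania, 256 liters, $22,625.28):
Base rate for 58.53 is 28.5%.
Origin Pelania qualifies under the Solmark–Pelania agreement and 58.53 is covered: preferential rate 26.5% applies instead.
Duty = $22,625.28 × 26.5% = $5,995.70.
Line 2 (05.08, Pelania, 2,687 units, $5,400.87):
Base rate for 05.08 is 25.5%.
Origin Pelania is the FTA partner but 05.08 is not on the preference list; base rate stands.
The additional-duty order on 05.08 targets Zorar, not Pelania; it does not apply.
Duty = $5,400.87 × 25.5% = $1,377.22.
Line 3 (18.83, Pelania, 405 units, $1,271.70):
Base rate for 18.83 is $4.38/unit.
Origin Pelania qualifies under the Solmark–Pelania agreement and 18.83 is covered: preferential rate Free applies instead.
The additional-duty order on 18.83 targets Zorar, not Pelania; it does not apply.
Duty = $1,271.70 × 0% = $0.00.
Total = $5,995.70 + $1,377.22 + $0.00 = $7,372.92.

$7,372.92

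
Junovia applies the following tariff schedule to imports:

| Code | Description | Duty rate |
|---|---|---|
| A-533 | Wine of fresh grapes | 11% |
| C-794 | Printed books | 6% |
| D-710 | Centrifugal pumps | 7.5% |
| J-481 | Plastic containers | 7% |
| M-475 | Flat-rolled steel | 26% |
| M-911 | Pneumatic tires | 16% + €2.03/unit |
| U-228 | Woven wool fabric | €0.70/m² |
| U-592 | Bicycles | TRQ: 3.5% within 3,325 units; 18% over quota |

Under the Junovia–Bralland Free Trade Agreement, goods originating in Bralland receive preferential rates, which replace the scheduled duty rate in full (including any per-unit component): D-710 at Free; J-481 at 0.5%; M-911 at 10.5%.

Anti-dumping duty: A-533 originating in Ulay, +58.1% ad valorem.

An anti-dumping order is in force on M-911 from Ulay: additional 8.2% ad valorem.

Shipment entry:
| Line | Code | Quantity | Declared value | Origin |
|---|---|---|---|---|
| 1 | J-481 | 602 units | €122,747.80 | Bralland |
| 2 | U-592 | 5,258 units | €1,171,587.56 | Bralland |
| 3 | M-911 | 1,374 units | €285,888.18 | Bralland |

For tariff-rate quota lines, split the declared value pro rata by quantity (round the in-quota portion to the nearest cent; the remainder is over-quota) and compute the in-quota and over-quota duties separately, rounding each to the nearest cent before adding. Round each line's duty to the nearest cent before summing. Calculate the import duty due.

€134,090.67

Line 1 (J-481, Bralland, 602 units, €122,747.80):
Base rate for J-481 is 7%.
Origin Bralland qualifies under the Junovia–Bralland agreement and J-481 is covered: preferential rate 0.5% applies instead.
Duty = €122,747.80 × 0.5% = €613.74.
Line 2 (U-592, Bralland, 5,258 units, €1,171,587.56):
Code U-592 is under a tariff-rate quota (threshold 3,325 units). In-quota: 3,325 units at 3.5%; over-quota: 1,933 units at 18%.
Pro-rata value split: in-quota = €1,171,587.56 × 3,325/5,258 = €740,876.50; over-quota = €1,171,587.56 − €740,876.50 = €430,711.06.
In-quota duty = €740,876.50 × 3.5% = €25,930.68. Over-quota duty = €430,711.06 × 18% = €77,527.99.
Line duty = €25,930.68 + €77,527.99 = €103,458.67.
Line 3 (M-911, Bralland, 1,374 units, €285,888.18):
Base rate for M-911 is 16% + €2.03/unit.
Origin Bralland qualifies under the Junovia–Bralland agreement and M-911 is covered: preferential rate 10.5% applies instead.
The additional-duty order on M-911 targets Ulay, not Bralland; it does not apply.
Duty = €285,888.18 × 10.5% = €30,018.26.
Total = €613.74 + €103,458.67 + €30,018.26 = €134,090.67.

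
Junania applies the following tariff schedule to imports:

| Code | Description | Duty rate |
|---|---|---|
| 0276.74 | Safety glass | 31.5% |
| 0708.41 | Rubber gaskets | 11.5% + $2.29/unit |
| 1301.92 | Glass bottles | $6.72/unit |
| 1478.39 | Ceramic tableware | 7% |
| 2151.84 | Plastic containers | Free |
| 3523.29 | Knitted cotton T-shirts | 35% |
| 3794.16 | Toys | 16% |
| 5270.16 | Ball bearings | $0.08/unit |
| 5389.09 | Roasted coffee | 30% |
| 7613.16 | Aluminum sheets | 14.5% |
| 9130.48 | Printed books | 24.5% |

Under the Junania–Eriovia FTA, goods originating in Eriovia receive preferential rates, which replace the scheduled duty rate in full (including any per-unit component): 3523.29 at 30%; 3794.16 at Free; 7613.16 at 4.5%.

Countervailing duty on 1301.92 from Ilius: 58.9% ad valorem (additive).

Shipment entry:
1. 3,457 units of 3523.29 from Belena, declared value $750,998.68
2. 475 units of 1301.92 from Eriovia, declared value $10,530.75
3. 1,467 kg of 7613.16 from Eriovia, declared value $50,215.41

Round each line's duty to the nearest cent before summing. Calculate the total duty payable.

Line 1 (3523.29, Belena, 3,457 units, $750,998.68):
Base rate for 3523.29 is 35%.
3523.29 has an FTA preferential rate, but origin Belena is not Eriovia; base rate stands.
Duty = $750,998.68 × 35% = $262,849.54.
Line 2 (1301.92, Eriovia, 475 units, $10,530.75):
Base rate for 1301.92 is $6.72/unit.
Origin Eriovia is the FTA partner but 1301.92 is not on the preference list; base rate stands.
The additional-duty order on 1301.92 targets Ilius, not Eriovia; it does not apply.
Duty = 475 × $6.72 = $3,192.00.
Line 3 (7613.16, Eriovia, 1,467 kg, $50,215.41):
Base rate for 7613.16 is 14.5%.
Origin Eriovia qualifies under the Junania–Eriovia agreement and 7613.16 is covered: preferential rate 4.5% applies instead.
Duty = $50,215.41 × 4.5% = $2,259.69.
Total = $262,849.54 + $3,192.00 + $2,259.69 = $268,301.23.

$268,301.23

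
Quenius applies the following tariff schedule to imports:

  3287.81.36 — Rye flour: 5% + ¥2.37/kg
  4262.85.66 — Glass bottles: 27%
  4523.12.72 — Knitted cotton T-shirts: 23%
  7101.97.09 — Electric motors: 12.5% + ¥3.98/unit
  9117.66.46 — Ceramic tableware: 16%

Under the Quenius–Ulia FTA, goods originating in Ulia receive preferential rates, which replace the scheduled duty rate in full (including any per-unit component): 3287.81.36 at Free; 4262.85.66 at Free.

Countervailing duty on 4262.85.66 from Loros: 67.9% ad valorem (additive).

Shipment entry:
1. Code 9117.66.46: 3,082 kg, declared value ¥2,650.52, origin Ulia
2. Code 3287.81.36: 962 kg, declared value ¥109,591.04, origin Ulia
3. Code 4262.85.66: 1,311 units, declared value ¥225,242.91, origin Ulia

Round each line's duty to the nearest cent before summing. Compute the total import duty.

Line 1 (9117.66.46, Ulia, 3,082 kg, ¥2,650.52):
Base rate for 9117.66.46 is 16%.
Origin Ulia is the FTA partner but 9117.66.46 is not on the preference list; base rate stands.
Duty = ¥2,650.52 × 16% = ¥424.08.
Line 2 (3287.81.36, Ulia, 962 kg, ¥109,591.04):
Base rate for 3287.81.36 is 5% + ¥2.37/kg.
Origin Ulia qualifies under the Quenius–Ulia agreement and 3287.81.36 is covered: preferential rate Free applies instead.
Duty = ¥109,591.04 × 0% = ¥0.00.
Line 3 (4262.85.66, Ulia, 1,311 units, ¥225,242.91):
Base rate for 4262.85.66 is 27%.
Origin Ulia qualifies under the Quenius–Ulia agreement and 4262.85.66 is covered: preferential rate Free applies instead.
The additional-duty order on 4262.85.66 targets Loros, not Ulia; it does not apply.
Duty = ¥225,242.91 × 0% = ¥0.00.
Total = ¥424.08 + ¥0.00 + ¥0.00 = ¥424.08.

¥424.08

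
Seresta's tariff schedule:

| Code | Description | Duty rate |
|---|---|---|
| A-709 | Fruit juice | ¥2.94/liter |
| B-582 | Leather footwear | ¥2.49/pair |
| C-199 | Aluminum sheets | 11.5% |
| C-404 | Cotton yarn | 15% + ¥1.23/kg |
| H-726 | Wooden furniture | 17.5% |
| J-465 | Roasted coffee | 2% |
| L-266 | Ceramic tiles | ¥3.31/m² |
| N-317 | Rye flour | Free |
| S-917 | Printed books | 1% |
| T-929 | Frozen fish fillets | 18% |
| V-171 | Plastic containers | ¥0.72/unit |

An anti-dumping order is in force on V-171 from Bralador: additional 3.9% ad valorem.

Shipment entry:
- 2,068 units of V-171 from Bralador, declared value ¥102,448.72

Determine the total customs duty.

Line 1 (V-171, Bralador, 2,068 units, ¥102,448.72):
Base rate for V-171 is ¥0.72/unit.
Additional duty on V-171 from Bralador: +3.9% ad valorem. Applied ad valorem rate = 3.9%.
Duty = ¥102,448.72 × 3.9% + 2,068 × ¥0.72 = ¥5,484.46.

¥5,484.46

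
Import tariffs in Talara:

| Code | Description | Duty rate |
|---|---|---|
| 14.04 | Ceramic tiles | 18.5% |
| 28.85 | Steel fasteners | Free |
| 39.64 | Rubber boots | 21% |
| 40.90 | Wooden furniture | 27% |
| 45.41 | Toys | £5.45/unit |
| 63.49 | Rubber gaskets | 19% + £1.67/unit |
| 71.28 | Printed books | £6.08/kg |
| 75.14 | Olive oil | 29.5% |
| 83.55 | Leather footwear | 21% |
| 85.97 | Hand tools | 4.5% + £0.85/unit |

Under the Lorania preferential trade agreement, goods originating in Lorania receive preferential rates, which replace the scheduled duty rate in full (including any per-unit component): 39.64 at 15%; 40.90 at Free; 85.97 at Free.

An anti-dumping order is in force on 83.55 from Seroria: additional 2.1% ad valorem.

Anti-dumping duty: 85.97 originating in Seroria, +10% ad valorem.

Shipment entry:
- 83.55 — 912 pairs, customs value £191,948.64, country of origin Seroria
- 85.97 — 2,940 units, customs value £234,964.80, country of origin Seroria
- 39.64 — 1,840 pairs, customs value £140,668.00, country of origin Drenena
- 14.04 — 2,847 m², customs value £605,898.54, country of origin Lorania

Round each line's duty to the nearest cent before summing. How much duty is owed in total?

£222,540.55

Line 1 (83.55, Seroria, 912 pairs, £191,948.64):
Base rate for 83.55 is 21%.
Additional duty on 83.55 from Seroria: +2.1%. Applied ad valorem rate: 21% + 2.1% = 23.1%.
Duty = £191,948.64 × 23.1% = £44,340.14.
Line 2 (85.97, Seroria, 2,940 units, £234,964.80):
Base rate for 85.97 is 4.5% + £0.85/unit.
85.97 has an FTA preferential rate, but origin Seroria is not Lorania; base rate stands.
Additional duty on 85.97 from Seroria: +10%. Applied ad valorem rate: 4.5% + 10% = 14.5%.
Duty = £234,964.80 × 14.5% + 2,940 × £0.85 = £36,568.90.
Line 3 (39.64, Drenena, 1,840 pairs, £140,668.00):
Base rate for 39.64 is 21%.
39.64 has an FTA preferential rate, but origin Drenena is not Lorania; base rate stands.
Duty = £140,668.00 × 21% = £29,540.28.
Line 4 (14.04, Lorania, 2,847 m², £605,898.54):
Base rate for 14.04 is 18.5%.
Origin Lorania is the FTA partner but 14.04 is not on the preference list; base rate stands.
Duty = £605,898.54 × 18.5% = £112,091.23.
Total = £44,340.14 + £36,568.90 + £29,540.28 + £112,091.23 = £222,540.55.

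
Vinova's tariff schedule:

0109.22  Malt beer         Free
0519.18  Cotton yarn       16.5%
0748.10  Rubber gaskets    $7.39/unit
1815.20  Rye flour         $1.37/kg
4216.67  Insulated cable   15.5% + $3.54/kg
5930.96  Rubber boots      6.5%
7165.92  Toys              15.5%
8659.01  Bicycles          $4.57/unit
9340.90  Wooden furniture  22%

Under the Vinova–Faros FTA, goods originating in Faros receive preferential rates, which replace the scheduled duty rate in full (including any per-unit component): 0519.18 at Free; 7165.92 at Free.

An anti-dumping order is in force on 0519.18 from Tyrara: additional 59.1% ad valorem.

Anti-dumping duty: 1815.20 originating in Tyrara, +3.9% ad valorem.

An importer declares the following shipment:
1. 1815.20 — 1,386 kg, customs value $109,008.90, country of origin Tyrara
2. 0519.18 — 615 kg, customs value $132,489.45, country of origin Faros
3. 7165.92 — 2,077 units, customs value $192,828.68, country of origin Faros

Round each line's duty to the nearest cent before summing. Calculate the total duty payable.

Line 1 (1815.20, Tyrara, 1,386 kg, $109,008.90):
Base rate for 1815.20 is $1.37/kg.
Additional duty on 1815.20 from Tyrara: +3.9% ad valorem. Applied ad valorem rate = 3.9%.
Duty = $109,008.90 × 3.9% + 1,386 × $1.37 = $6,150.17.
Line 2 (0519.18, Faros, 615 kg, $132,489.45):
Base rate for 0519.18 is 16.5%.
Origin Faros qualifies under the Vinova–Faros agreement and 0519.18 is covered: preferential rate Free applies instead.
The additional-duty order on 0519.18 targets Tyrara, not Faros; it does not apply.
Duty = $132,489.45 × 0% = $0.00.
Line 3 (7165.92, Faros, 2,077 units, $192,828.68):
Base rate for 7165.92 is 15.5%.
Origin Faros qualifies under the Vinova–Faros agreement and 7165.92 is covered: preferential rate Free applies instead.
Duty = $192,828.68 × 0% = $0.00.
Total = $6,150.17 + $0.00 + $0.00 = $6,150.17.

$6,150.17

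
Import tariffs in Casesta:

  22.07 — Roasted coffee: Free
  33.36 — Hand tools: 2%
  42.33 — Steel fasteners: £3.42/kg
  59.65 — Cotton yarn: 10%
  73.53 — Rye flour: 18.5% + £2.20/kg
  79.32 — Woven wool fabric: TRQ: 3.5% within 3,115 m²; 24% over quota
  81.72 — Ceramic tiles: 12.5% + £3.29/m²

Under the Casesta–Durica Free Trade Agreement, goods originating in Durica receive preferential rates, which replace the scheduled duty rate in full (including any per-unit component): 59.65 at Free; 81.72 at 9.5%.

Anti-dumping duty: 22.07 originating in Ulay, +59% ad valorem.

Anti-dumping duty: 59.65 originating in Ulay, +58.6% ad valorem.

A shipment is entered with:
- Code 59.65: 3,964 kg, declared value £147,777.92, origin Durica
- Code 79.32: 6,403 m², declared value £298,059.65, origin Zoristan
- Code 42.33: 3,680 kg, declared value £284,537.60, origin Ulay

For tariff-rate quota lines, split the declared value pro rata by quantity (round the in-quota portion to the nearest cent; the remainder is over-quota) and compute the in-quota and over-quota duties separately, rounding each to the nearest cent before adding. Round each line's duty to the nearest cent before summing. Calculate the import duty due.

Line 1 (59.65, Durica, 3,964 kg, £147,777.92):
Base rate for 59.65 is 10%.
Origin Durica qualifies under the Casesta–Durica agreement and 59.65 is covered: preferential rate Free applies instead.
The additional-duty order on 59.65 targets Ulay, not Durica; it does not apply.
Duty = £147,777.92 × 0% = £0.00.
Line 2 (79.32, Zoristan, 6,403 m², £298,059.65):
Code 79.32 is under a tariff-rate quota (threshold 3,115 m²). In-quota: 3,115 m² at 3.5%; over-quota: 3,288 m² at 24%.
Pro-rata value split: in-quota = £298,059.65 × 3,115/6,403 = £145,003.25; over-quota = £298,059.65 − £145,003.25 = £153,056.40.
In-quota duty = £145,003.25 × 3.5% = £5,075.11. Over-quota duty = £153,056.40 × 24% = £36,733.54.
Line duty = £5,075.11 + £36,733.54 = £41,808.65.
Line 3 (42.33, Ulay, 3,680 kg, £284,537.60):
Base rate for 42.33 is £3.42/kg.
Duty = 3,680 × £3.42 = £12,585.60.
Total = £0.00 + £41,808.65 + £12,585.60 = £54,394.25.

£54,394.25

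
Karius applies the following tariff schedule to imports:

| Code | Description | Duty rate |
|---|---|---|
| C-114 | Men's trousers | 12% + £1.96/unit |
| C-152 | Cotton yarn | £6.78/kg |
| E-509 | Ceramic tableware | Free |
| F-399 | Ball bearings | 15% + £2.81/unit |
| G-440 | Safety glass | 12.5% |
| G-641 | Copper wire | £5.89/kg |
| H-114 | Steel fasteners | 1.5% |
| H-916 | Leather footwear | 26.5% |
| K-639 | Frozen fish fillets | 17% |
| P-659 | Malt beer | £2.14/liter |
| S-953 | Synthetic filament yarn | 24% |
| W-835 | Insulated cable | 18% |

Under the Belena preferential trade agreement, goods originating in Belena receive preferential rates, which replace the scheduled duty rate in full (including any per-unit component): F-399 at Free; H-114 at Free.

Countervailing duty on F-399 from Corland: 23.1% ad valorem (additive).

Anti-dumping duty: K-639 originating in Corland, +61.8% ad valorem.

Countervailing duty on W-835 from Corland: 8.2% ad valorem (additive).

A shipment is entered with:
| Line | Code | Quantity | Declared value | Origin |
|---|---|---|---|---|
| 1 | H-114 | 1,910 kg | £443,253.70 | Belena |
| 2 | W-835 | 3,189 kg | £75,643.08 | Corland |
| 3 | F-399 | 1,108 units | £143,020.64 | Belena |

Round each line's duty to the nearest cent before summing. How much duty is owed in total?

Line 1 (H-114, Belena, 1,910 kg, £443,253.70):
Base rate for H-114 is 1.5%.
Origin Belena qualifies under the Karius–Belena agreement and H-114 is covered: preferential rate Free applies instead.
Duty = £443,253.70 × 0% = £0.00.
Line 2 (W-835, Corland, 3,189 kg, £75,643.08):
Base rate for W-835 is 18%.
Additional duty on W-835 from Corland: +8.2%. Applied ad valorem rate: 18% + 8.2% = 26.2%.
Duty = £75,643.08 × 26.2% = £19,818.49.
Line 3 (F-399, Belena, 1,108 units, £143,020.64):
Base rate for F-399 is 15% + £2.81/unit.
Origin Belena qualifies under the Karius–Belena agreement and F-399 is covered: preferential rate Free applies instead.
The additional-duty order on F-399 targets Corland, not Belena; it does not apply.
Duty = £143,020.64 × 0% = £0.00.
Total = £0.00 + £19,818.49 + £0.00 = £19,818.49.

£19,818.49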